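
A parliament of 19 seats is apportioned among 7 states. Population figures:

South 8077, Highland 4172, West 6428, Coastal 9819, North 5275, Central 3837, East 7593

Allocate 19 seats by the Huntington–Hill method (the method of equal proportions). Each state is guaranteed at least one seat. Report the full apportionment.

South 3, Highland 2, West 3, Coastal 4, North 2, Central 2, East 3

With divisor 2478: modified quotas South 3.259, Highland 1.684, West 2.594, Coastal 3.962, North 2.129, Central 1.548, East 3.064.
Geometric-mean thresholds: South √(3·4)=3.464, Highland √(1·2)=1.414, West √(2·3)=2.449, Coastal √(3·4)=3.464, North √(2·3)=2.449, Central √(1·2)=1.414, East √(3·4)=3.464.
Each quota rounded against its threshold gives South 3, Highland 2, West 3, Coastal 4, North 2, Central 2, East 3 (total 19).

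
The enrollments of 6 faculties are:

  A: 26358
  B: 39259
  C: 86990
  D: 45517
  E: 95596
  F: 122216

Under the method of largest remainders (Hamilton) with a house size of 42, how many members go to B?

Standard divisor: 415936 ÷ 42 ≈ 9903.238.
Standard quotas: A 2.6616, B 3.9643, C 8.7840, D 4.5962, E 9.6530, F 12.3410.
Lower quotas: A 2, B 3, C 8, D 4, E 9, F 12 (sum 38, leaving 4 seats).
Remainders in descending order: B 0.9643, C 0.7840, A 0.6616, E 0.6530, D 0.5962, F 0.3410.
Largest remainders: B, C, A, E receive the extra seats.
B receives 4.

4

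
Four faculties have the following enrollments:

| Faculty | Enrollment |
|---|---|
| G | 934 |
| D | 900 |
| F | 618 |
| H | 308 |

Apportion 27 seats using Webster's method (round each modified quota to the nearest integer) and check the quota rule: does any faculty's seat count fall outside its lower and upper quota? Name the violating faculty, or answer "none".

Standard quotas: G 9.137, D 8.804, F 6.046, H 3.013.
Webster allocation: G 9, D 9, F 6, H 3.
Every allocation lies between the lower and upper quota.

none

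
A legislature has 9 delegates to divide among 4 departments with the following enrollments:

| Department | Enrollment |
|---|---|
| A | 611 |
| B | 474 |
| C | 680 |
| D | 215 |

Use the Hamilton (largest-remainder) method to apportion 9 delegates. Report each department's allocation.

A: 3; B: 2; C: 3; D: 1

Total 1980; standard divisor 1980/9 = 220.
Standard quotas: A 2.777, B 2.155, C 3.091, D 0.977.
Lower quotas: A 2, B 2, C 3, D 0 (sum 7, leaving 2 seats).
Remainders in descending order: D 0.977, A 0.777, B 0.155, C 0.091.
The surplus seats go to D, A.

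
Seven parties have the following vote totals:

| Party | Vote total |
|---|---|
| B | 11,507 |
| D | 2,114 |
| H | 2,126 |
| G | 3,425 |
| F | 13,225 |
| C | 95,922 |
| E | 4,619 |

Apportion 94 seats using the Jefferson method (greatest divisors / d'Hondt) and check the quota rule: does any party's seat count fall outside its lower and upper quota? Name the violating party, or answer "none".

Standard quotas: B 8.137, D 1.495, H 1.503, G 2.422, F 9.351, C 67.826, E 3.266.
Jefferson allocation: B 8, D 1, H 1, G 2, F 9, C 70, E 3.
C has quota 67.826 (lower 67, upper 68) but receives 70 — outside the quota interval.

C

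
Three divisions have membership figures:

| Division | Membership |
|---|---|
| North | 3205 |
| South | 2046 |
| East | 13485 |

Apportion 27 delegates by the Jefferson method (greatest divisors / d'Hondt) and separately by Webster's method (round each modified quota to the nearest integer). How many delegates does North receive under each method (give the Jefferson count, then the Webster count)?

Jefferson: North 4, South 3, East 20.
Webster: North 5, South 3, East 19.
North gets 4 under Jefferson and 5 under Webster.

4 and 5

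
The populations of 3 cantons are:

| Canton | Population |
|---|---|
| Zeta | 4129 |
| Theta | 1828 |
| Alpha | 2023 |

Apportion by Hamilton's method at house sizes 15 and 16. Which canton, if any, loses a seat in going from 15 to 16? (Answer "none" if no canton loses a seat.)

At 15 seats: Zeta 8, Theta 3, Alpha 4.
At 16 seats: Zeta 8, Theta 4, Alpha 4.
No canton's allocation decreased.

none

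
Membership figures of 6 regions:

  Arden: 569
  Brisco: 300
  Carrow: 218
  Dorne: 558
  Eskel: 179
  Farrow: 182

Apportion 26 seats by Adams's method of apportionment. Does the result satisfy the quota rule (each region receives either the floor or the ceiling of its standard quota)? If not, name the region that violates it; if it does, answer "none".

none

Standard quotas: Arden 7.375, Brisco 3.888, Carrow 2.826, Dorne 7.232, Eskel 2.320, Farrow 2.359.
Adams allocation: Arden 7, Brisco 4, Carrow 3, Dorne 7, Eskel 2, Farrow 3.
Every allocation lies between the lower and upper quota.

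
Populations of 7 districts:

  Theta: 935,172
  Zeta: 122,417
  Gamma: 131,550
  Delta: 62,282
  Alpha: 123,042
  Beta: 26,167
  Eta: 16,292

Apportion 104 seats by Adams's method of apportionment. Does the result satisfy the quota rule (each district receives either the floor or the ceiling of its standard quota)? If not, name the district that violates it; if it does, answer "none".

Standard quotas: Theta 68.640, Zeta 8.985, Gamma 9.656, Delta 4.571, Alpha 9.031, Beta 1.921, Eta 1.196.
Adams allocation: Theta 67, Zeta 9, Gamma 10, Delta 5, Alpha 9, Beta 2, Eta 2.
Theta has quota 68.640 (lower 68, upper 69) but receives 67 — outside the quota interval.

Theta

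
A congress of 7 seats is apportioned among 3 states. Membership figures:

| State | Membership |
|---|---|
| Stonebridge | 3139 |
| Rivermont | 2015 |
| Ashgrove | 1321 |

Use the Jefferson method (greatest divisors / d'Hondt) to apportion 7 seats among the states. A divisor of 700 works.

With modified divisor 700: modified quotas Stonebridge 4.484, Rivermont 2.879, Ashgrove 1.887.
Rounding down: Stonebridge 4, Rivermont 2, Ashgrove 1 (total 7).

Stonebridge: 4; Rivermont: 2; Ashgrove: 1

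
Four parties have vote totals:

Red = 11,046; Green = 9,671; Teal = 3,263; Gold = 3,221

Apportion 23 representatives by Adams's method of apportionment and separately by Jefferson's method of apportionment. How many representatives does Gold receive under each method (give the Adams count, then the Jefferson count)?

Adams: Red 9, Green 8, Teal 3, Gold 3.
Jefferson: Red 10, Green 8, Teal 3, Gold 2.
Gold gets 3 under Adams and 2 under Jefferson.

3 and 2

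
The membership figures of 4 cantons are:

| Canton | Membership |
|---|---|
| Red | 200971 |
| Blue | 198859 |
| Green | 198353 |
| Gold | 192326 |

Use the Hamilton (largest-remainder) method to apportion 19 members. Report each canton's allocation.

The standard divisor is 790509/19 ≈ 41605.737.
Standard quotas: Red 4.8304, Blue 4.7796, Green 4.7674, Gold 4.6226.
Lower quotas: Red 4, Blue 4, Green 4, Gold 4 (sum 16, leaving 3 seats).
Remainders in descending order: Red 0.8304, Blue 0.7796, Green 0.7674, Gold 0.6226.
The surplus seats go to Red, Blue, Green.

Red 5; Blue 5; Green 5; Gold 4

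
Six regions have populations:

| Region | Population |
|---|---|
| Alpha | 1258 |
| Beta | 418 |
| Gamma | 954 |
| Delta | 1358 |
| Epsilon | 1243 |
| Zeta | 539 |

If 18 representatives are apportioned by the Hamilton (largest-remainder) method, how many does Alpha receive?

4

The standard divisor is 5770/18 ≈ 320.556.
Standard quotas: Alpha 3.924, Beta 1.304, Gamma 2.976, Delta 4.236, Epsilon 3.878, Zeta 1.681.
Lower quotas: Alpha 3, Beta 1, Gamma 2, Delta 4, Epsilon 3, Zeta 1 (sum 14, leaving 4 seats).
Remainders in descending order: Gamma 0.976, Alpha 0.924, Epsilon 0.878, Zeta 0.681, Beta 0.304, Delta 0.236.
Largest remainders: Gamma, Alpha, Epsilon, Zeta receive the extra seats.
Alpha receives 4.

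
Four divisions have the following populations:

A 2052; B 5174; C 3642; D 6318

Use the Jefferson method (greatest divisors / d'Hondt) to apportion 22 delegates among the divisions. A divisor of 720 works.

With modified divisor 720: modified quotas A 2.850, B 7.186, C 5.058, D 8.775.
Rounding down: A 2, B 7, C 5, D 8 (total 22).

A 2, B 7, C 5, D 8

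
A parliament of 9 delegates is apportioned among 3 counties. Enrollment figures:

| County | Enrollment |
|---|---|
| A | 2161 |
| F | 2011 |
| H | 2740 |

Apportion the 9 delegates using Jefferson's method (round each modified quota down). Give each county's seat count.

A: 3, F: 2, H: 4

Standard divisor 6912/9 ≈ 768; standard quotas: A 2.814, F 2.618, H 3.568.
Rounding down gives 2, 2, 3 = 7 seats, so the divisor must be adjusted.
With modified divisor 680: modified quotas A 3.178, F 2.957, H 4.029.
Rounding down: A 3, F 2, H 4 (total 9).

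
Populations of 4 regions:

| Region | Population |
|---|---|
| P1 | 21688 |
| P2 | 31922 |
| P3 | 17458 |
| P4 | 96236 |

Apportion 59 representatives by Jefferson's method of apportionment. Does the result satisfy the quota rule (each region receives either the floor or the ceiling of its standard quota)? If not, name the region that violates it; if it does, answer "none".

Standard quotas: P1 7.648, P2 11.257, P3 6.157, P4 33.938.
Jefferson allocation: P1 7, P2 11, P3 6, P4 35.
P4 has quota 33.938 (lower 33, upper 34) but receives 35 — outside the quota interval.

P4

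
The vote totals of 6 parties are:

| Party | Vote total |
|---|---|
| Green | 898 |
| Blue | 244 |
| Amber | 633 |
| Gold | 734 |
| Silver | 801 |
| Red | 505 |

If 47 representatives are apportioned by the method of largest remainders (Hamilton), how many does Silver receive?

Total 3815; standard divisor 3815/47 ≈ 81.17.
Standard quotas: Green 11.063, Blue 3.006, Amber 7.798, Gold 9.043, Silver 9.868, Red 6.221.
Lower quotas: Green 11, Blue 3, Amber 7, Gold 9, Silver 9, Red 6 (sum 45, leaving 2 seats).
Remainders in descending order: Silver 0.868, Amber 0.798, Red 0.221, Green 0.063, Gold 0.043, Blue 0.006.
Largest remainders: Silver, Amber receive the extra seats.
Silver receives 10.

10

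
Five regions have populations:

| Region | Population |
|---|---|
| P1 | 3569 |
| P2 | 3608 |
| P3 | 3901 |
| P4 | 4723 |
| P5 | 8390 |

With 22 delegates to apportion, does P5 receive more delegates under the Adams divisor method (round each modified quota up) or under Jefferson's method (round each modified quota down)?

Jefferson

Adams: P1 3, P2 4, P3 4, P4 4, P5 7.
Jefferson: P1 3, P2 3, P3 4, P4 4, P5 8.
P5 gets 7 under Adams and 8 under Jefferson.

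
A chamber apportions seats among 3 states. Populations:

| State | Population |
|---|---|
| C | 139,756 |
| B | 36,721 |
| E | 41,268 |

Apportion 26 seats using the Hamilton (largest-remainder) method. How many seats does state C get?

Standard divisor: 217745 ÷ 26 ≈ 8374.808.
Standard quotas: C 16.6877, B 4.3847, E 4.9276.
Lower quotas: C 16, B 4, E 4 (sum 24, leaving 2 seats).
Remainders in descending order: E 0.9276, C 0.6877, B 0.3847.
The surplus seats go to E, C.
C receives 17.

17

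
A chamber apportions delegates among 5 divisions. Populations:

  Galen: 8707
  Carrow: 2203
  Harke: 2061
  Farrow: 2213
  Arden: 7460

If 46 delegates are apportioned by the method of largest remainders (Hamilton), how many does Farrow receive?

5

Standard divisor: 22644 ÷ 46 ≈ 492.261.
Standard quotas: Galen 17.6878, Carrow 4.4753, Harke 4.1868, Farrow 4.4956, Arden 15.1546.
Lower quotas: Galen 17, Carrow 4, Harke 4, Farrow 4, Arden 15 (sum 44, leaving 2 seats).
Remainders in descending order: Galen 0.6878, Farrow 0.4956, Carrow 0.4753, Harke 0.1868, Arden 0.1546.
Largest remainders: Galen, Farrow receive the extra seats.
Farrow receives 5.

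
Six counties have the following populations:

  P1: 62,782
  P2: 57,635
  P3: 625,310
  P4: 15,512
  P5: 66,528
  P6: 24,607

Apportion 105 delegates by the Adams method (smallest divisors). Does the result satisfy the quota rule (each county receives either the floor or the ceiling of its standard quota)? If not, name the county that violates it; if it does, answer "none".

P3

Standard quotas: P1 7.734, P2 7.100, P3 77.029, P4 1.911, P5 8.195, P6 3.031.
Adams allocation: P1 8, P2 7, P3 76, P4 2, P5 9, P6 3.
P3 has quota 77.029 (lower 77, upper 78) but receives 76 — outside the quota interval.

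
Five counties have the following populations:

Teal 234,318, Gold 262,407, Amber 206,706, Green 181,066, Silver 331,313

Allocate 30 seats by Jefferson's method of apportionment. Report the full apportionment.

Standard divisor 1215810/30 ≈ 40527; standard quotas: Teal 5.782, Gold 6.475, Amber 5.100, Green 4.468, Silver 8.175.
Rounding down gives 5, 6, 5, 4, 8 = 28 seats, so the divisor must be adjusted.
With modified divisor 37100: modified quotas Teal 6.316, Gold 7.073, Amber 5.572, Green 4.880, Silver 8.930.
Rounding down: Teal 6, Gold 7, Amber 5, Green 4, Silver 8 (total 30).

Teal=6; Gold=7; Amber=5; Green=4; Silver=8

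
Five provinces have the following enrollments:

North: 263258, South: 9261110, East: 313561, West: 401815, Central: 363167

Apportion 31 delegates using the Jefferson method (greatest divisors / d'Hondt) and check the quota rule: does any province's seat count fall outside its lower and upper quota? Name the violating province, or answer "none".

Standard quotas: North 0.770, South 27.077, East 0.917, West 1.175, Central 1.062.
Jefferson allocation: North 0, South 29, East 0, West 1, Central 1.
South has quota 27.077 (lower 27, upper 28) but receives 29 — outside the quota interval.

South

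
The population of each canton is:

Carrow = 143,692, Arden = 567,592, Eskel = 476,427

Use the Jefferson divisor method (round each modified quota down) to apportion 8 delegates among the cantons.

Standard divisor 1187711/8 ≈ 148463.875; standard quotas: Carrow 0.968, Arden 3.823, Eskel 3.209.
Rounding down gives 0, 3, 3 = 6 seats, so the divisor must be adjusted.
With modified divisor 130500: modified quotas Carrow 1.101, Arden 4.349, Eskel 3.651.
Rounding down: Carrow 1, Arden 4, Eskel 3 (total 8).

Carrow 1, Arden 4, Eskel 3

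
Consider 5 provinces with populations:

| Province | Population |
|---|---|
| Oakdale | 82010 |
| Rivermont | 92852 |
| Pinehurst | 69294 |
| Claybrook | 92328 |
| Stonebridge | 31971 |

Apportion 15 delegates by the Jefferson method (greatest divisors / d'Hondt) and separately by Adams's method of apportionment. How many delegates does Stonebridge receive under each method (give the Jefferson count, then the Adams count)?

Jefferson: Oakdale 3, Rivermont 4, Pinehurst 3, Claybrook 4, Stonebridge 1.
Adams: Oakdale 3, Rivermont 4, Pinehurst 3, Claybrook 3, Stonebridge 2.
Stonebridge gets 1 under Jefferson and 2 under Adams.

1 and 2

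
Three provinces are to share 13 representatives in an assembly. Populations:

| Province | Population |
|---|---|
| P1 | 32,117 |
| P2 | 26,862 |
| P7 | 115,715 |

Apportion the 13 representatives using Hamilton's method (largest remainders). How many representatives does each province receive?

P1 2, P2 2, P7 9

The standard divisor is 174694/13 = 13438.
Standard quotas: P1 2.3900, P2 1.9990, P7 8.6110.
Lower quotas: P1 2, P2 1, P7 8 (sum 11, leaving 2 seats).
Remainders in descending order: P2 0.9990, P7 0.6110, P1 0.3900.
Largest remainders: P2, P7 receive the extra seats.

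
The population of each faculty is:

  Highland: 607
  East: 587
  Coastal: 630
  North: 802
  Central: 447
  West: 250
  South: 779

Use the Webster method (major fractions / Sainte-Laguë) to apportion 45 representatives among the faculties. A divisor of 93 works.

Highland=7, East=6, Coastal=7, North=9, Central=5, West=3, South=8

With modified divisor 93: modified quotas Highland 6.527, East 6.312, Coastal 6.774, North 8.624, Central 4.806, West 2.688, South 8.376.
Rounding to the nearest integer: Highland 7, East 6, Coastal 7, North 9, Central 5, West 3, South 8 (total 45).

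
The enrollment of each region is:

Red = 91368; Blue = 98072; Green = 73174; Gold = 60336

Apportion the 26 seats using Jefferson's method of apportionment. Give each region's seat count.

Red 7; Blue 8; Green 6; Gold 5

Standard divisor 322950/26 ≈ 12421.154; standard quotas: Red 7.356, Blue 7.896, Green 5.891, Gold 4.858.
Rounding down gives 7, 7, 5, 4 = 23 seats, so the divisor must be adjusted.
With modified divisor 11700: modified quotas Red 7.809, Blue 8.382, Green 6.254, Gold 5.157.
Rounding down: Red 7, Blue 8, Green 6, Gold 5 (total 26).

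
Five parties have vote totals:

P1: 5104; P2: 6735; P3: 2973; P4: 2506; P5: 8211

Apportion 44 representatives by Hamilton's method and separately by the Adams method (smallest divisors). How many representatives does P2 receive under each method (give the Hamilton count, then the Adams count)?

Hamilton: P1 9, P2 12, P3 5, P4 4, P5 14.
Adams: P1 9, P2 11, P3 5, P4 5, P5 14.
P2 gets 12 under Hamilton and 11 under Adams.

12 and 11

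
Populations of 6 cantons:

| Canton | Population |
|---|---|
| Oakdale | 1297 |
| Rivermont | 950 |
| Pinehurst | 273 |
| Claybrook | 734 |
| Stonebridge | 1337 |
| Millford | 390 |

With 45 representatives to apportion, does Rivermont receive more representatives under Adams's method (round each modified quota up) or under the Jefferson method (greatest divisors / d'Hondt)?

Jefferson

Adams: Oakdale 11, Rivermont 8, Pinehurst 3, Claybrook 7, Stonebridge 12, Millford 4.
Jefferson: Oakdale 12, Rivermont 9, Pinehurst 2, Claybrook 7, Stonebridge 12, Millford 3.
Rivermont gets 8 under Adams and 9 under Jefferson.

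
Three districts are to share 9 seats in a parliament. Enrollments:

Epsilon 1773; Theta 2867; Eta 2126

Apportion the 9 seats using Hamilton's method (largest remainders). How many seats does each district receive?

Epsilon: 2, Theta: 4, Eta: 3

Total 6766; standard divisor 6766/9 ≈ 751.778.
Standard quotas: Epsilon 2.358, Theta 3.814, Eta 2.828.
Lower quotas: Epsilon 2, Theta 3, Eta 2 (sum 7, leaving 2 seats).
Remainders in descending order: Eta 0.828, Theta 0.814, Epsilon 0.358.
Largest remainders: Eta, Theta receive the extra seats.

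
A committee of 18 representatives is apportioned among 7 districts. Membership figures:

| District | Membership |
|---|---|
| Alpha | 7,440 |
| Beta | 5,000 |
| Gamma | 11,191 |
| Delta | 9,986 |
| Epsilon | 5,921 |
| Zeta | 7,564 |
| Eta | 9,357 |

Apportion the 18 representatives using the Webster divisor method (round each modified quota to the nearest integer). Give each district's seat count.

Standard divisor 56459/18 ≈ 3136.611; standard quotas: Alpha 2.372, Beta 1.594, Gamma 3.568, Delta 3.184, Epsilon 1.888, Zeta 2.412, Eta 2.983.
Rounding to the nearest integer gives Alpha 2, Beta 2, Gamma 4, Delta 3, Epsilon 2, Zeta 2, Eta 3 — total 18, matching the house size, so no adjustment is needed.

Alpha 2; Beta 2; Gamma 4; Delta 3; Epsilon 2; Zeta 2; Eta 3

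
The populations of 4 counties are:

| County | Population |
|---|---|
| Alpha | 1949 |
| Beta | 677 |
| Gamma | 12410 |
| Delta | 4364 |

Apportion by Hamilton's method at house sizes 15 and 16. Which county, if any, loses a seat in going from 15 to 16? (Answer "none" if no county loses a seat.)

Beta

At 15 seats: Alpha 1, Beta 1, Gamma 10, Delta 3.
At 16 seats: Alpha 2, Beta 0, Gamma 10, Delta 4.
Beta drops from 1 to 0.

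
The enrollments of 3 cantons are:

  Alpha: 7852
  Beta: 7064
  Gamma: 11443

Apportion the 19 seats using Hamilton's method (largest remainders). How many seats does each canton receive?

Alpha: 6, Beta: 5, Gamma: 8

Standard divisor: 26359 ÷ 19 ≈ 1387.316.
Standard quotas: Alpha 5.6599, Beta 5.0918, Gamma 8.2483.
Lower quotas: Alpha 5, Beta 5, Gamma 8 (sum 18, leaving 1 seat).
Remainders in descending order: Alpha 0.6599, Gamma 0.2483, Beta 0.0918.
Largest remainder: Alpha receives the extra seat.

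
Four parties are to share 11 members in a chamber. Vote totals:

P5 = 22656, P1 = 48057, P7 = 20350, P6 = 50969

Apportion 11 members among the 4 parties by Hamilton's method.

P5 2; P1 4; P7 1; P6 4

Total 142032; standard divisor 142032/11 = 12912.
Standard quotas: P5 1.7546, P1 3.7219, P7 1.5761, P6 3.9474.
Lower quotas: P5 1, P1 3, P7 1, P6 3 (sum 8, leaving 3 seats).
Remainders in descending order: P6 0.9474, P5 0.7546, P1 0.7219, P7 0.5761.
Largest remainders: P6, P5, P1 receive the extra seats.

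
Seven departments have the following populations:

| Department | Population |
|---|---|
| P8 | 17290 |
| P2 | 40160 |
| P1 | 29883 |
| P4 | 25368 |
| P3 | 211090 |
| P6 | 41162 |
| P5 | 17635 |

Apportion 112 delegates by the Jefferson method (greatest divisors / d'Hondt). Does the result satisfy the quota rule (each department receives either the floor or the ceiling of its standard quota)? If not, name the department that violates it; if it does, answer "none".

P3

Standard quotas: P8 5.062, P2 11.757, P1 8.748, P4 7.426, P3 61.795, P6 12.050, P5 5.163.
Jefferson allocation: P8 5, P2 12, P1 8, P4 7, P3 63, P6 12, P5 5.
P3 has quota 61.795 (lower 61, upper 62) but receives 63 — outside the quota interval.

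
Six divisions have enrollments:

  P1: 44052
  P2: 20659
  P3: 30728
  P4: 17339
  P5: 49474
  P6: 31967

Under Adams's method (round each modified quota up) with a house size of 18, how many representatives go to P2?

2

Standard divisor 194219/18 ≈ 10789.944; standard quotas: P1 4.083, P2 1.915, P3 2.848, P4 1.607, P5 4.585, P6 2.963.
Rounding up gives 5, 2, 3, 2, 5, 3 = 20 seats, so the divisor must be adjusted.
With modified divisor 13500: modified quotas P1 3.263, P2 1.530, P3 2.276, P4 1.284, P5 3.665, P6 2.368.
Rounding up: P1 4, P2 2, P3 3, P4 2, P5 4, P6 3 (total 18).
P2 receives 2.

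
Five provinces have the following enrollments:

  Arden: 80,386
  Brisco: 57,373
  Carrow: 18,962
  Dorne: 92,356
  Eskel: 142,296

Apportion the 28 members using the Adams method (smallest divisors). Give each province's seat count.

Arden 6, Brisco 4, Carrow 2, Dorne 6, Eskel 10

Standard divisor 391373/28 ≈ 13977.607; standard quotas: Arden 5.751, Brisco 4.105, Carrow 1.357, Dorne 6.607, Eskel 10.180.
Rounding up gives 6, 5, 2, 7, 11 = 31 seats, so the divisor must be adjusted.
With modified divisor 15600: modified quotas Arden 5.153, Brisco 3.678, Carrow 1.216, Dorne 5.920, Eskel 9.122.
Rounding up: Arden 6, Brisco 4, Carrow 2, Dorne 6, Eskel 10 (total 28).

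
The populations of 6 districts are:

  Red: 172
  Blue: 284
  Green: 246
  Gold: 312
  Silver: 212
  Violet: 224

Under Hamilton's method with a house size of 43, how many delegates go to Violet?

7

Total 1450; standard divisor 1450/43 ≈ 33.721.
Standard quotas: Red 5.101, Blue 8.422, Green 7.295, Gold 9.252, Silver 6.287, Violet 6.643.
Lower quotas: Red 5, Blue 8, Green 7, Gold 9, Silver 6, Violet 6 (sum 41, leaving 2 seats).
Remainders in descending order: Violet 0.643, Blue 0.422, Green 0.295, Silver 0.287, Gold 0.252, Red 0.101.
The surplus seats go to Violet, Blue.
Violet receives 7.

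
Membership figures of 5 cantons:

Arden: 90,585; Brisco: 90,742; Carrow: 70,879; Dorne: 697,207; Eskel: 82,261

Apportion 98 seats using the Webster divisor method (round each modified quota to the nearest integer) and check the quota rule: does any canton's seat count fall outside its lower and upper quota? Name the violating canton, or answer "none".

Dorne

Standard quotas: Arden 8.605, Brisco 8.620, Carrow 6.733, Dorne 66.229, Eskel 7.814.
Webster allocation: Arden 9, Brisco 9, Carrow 7, Dorne 65, Eskel 8.
Dorne has quota 66.229 (lower 66, upper 67) but receives 65 — outside the quota interval.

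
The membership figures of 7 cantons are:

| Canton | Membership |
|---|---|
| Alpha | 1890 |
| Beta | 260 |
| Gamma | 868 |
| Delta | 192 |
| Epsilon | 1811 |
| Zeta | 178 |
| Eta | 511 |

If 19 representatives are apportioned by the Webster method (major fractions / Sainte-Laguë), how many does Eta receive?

Standard divisor 5710/19 ≈ 300.526; standard quotas: Alpha 6.289, Beta 0.865, Gamma 2.888, Delta 0.639, Epsilon 6.026, Zeta 0.592, Eta 1.700.
Rounding to the nearest integer gives 6, 1, 3, 1, 6, 1, 2 = 20 seats, so the divisor must be adjusted.
With modified divisor 335: modified quotas Alpha 5.642, Beta 0.776, Gamma 2.591, Delta 0.573, Epsilon 5.406, Zeta 0.531, Eta 1.525.
Rounding to the nearest integer: Alpha 6, Beta 1, Gamma 3, Delta 1, Epsilon 5, Zeta 1, Eta 2 (total 19).
Eta receives 2.

2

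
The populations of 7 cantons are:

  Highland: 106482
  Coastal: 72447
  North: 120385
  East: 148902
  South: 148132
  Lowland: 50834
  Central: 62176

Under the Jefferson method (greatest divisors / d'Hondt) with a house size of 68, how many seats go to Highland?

Standard divisor 709358/68 ≈ 10431.735; standard quotas: Highland 10.208, Coastal 6.945, North 11.540, East 14.274, South 14.200, Lowland 4.873, Central 5.960.
Rounding down gives 10, 6, 11, 14, 14, 4, 5 = 64 seats, so the divisor must be adjusted.
With modified divisor 10000: modified quotas Highland 10.648, Coastal 7.245, North 12.039, East 14.890, South 14.813, Lowland 5.083, Central 6.218.
Rounding down: Highland 10, Coastal 7, North 12, East 14, South 14, Lowland 5, Central 6 (total 68).
Highland receives 10.

10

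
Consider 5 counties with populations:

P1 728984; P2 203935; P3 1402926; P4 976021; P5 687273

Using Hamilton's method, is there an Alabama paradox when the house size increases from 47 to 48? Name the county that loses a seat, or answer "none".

At 47 seats: P1 9, P2 2, P3 17, P4 11, P5 8.
At 48 seats: P1 9, P2 2, P3 17, P4 12, P5 8.
No county's allocation decreased.

none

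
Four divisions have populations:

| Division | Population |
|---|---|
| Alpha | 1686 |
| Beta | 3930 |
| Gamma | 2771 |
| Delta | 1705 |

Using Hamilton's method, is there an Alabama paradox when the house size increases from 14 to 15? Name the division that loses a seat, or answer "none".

none

At 14 seats: Alpha 2, Beta 6, Gamma 4, Delta 2.
At 15 seats: Alpha 2, Beta 6, Gamma 4, Delta 3.
No division's allocation decreased.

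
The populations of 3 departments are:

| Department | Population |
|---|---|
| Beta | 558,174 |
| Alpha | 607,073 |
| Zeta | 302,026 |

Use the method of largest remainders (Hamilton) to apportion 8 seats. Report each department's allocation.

Standard divisor: 1467273 ÷ 8 ≈ 183409.125.
Standard quotas: Beta 3.0433, Alpha 3.3099, Zeta 1.6467.
Lower quotas: Beta 3, Alpha 3, Zeta 1 (sum 7, leaving 1 seat).
Remainders in descending order: Zeta 0.6467, Alpha 0.3099, Beta 0.0433.
Largest remainder: Zeta receives the extra seat.

Beta 3, Alpha 3, Zeta 2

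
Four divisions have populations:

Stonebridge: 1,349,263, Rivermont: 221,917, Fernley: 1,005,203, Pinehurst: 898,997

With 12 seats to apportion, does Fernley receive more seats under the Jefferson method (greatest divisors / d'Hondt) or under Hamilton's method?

Jefferson: Stonebridge 5, Rivermont 0, Fernley 4, Pinehurst 3.
Hamilton: Stonebridge 5, Rivermont 1, Fernley 3, Pinehurst 3.
Fernley gets 4 under Jefferson and 3 under Hamilton.

Jefferson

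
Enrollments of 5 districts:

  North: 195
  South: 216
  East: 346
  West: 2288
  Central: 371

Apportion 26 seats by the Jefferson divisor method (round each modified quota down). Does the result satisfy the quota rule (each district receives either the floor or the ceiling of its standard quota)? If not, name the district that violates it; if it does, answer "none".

West

Standard quotas: North 1.484, South 1.644, East 2.633, West 17.415, Central 2.824.
Jefferson allocation: North 1, South 1, East 2, West 19, Central 3.
West has quota 17.415 (lower 17, upper 18) but receives 19 — outside the quota interval.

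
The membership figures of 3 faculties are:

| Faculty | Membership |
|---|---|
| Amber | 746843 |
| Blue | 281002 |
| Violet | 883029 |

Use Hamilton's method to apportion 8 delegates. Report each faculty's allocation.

Standard divisor: 1910874 ÷ 8 ≈ 238859.25.
Standard quotas: Amber 3.1267, Blue 1.1764, Violet 3.6969.
Lower quotas: Amber 3, Blue 1, Violet 3 (sum 7, leaving 1 seat).
Remainders in descending order: Violet 0.6969, Blue 0.1764, Amber 0.1267.
Largest remainder: Violet receives the extra seat.

Amber 3, Blue 1, Violet 4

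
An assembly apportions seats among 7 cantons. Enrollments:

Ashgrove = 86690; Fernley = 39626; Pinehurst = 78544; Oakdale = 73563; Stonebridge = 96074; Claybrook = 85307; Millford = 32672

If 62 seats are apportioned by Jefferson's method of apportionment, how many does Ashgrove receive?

11

Standard divisor 492476/62 ≈ 7943.161; standard quotas: Ashgrove 10.914, Fernley 4.989, Pinehurst 9.888, Oakdale 9.261, Stonebridge 12.095, Claybrook 10.740, Millford 4.113.
Rounding down gives 10, 4, 9, 9, 12, 10, 4 = 58 seats, so the divisor must be adjusted.
With modified divisor 7600: modified quotas Ashgrove 11.407, Fernley 5.214, Pinehurst 10.335, Oakdale 9.679, Stonebridge 12.641, Claybrook 11.225, Millford 4.299.
Rounding down: Ashgrove 11, Fernley 5, Pinehurst 10, Oakdale 9, Stonebridge 12, Claybrook 11, Millford 4 (total 62).
Ashgrove receives 11.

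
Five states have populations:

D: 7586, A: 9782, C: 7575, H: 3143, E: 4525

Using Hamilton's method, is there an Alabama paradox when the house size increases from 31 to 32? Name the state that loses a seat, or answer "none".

E

At 31 seats: D 7, A 9, C 7, H 3, E 5.
At 32 seats: D 8, A 10, C 7, H 3, E 4.
E drops from 5 to 4.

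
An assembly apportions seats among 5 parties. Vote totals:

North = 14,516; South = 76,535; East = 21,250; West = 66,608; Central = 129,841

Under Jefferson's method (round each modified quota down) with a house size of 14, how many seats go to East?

1

Standard divisor 308750/14 ≈ 22053.571; standard quotas: North 0.658, South 3.470, East 0.964, West 3.020, Central 5.888.
Rounding down gives 0, 3, 0, 3, 5 = 11 seats, so the divisor must be adjusted.
With modified divisor 18800: modified quotas North 0.772, South 4.071, East 1.130, West 3.543, Central 6.906.
Rounding down: North 0, South 4, East 1, West 3, Central 6 (total 14).
East receives 1.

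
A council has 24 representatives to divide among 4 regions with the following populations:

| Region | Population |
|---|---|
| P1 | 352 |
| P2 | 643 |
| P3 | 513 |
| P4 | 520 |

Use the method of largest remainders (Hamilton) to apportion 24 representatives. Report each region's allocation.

P1 4, P2 8, P3 6, P4 6

Total 2028; standard divisor 2028/24 ≈ 84.5.
Standard quotas: P1 4.166, P2 7.609, P3 6.071, P4 6.154.
Lower quotas: P1 4, P2 7, P3 6, P4 6 (sum 23, leaving 1 seat).
Remainders in descending order: P2 0.609, P1 0.166, P4 0.154, P3 0.071.
Largest remainder: P2 receives the extra seat.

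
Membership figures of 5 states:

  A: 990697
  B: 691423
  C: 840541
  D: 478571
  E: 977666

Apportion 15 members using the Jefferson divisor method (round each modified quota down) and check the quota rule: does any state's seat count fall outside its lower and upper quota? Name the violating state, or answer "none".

Standard quotas: A 3.735, B 2.607, C 3.169, D 1.804, E 3.686.
Jefferson allocation: A 4, B 2, C 3, D 2, E 4.
Every allocation lies between the lower and upper quota.

none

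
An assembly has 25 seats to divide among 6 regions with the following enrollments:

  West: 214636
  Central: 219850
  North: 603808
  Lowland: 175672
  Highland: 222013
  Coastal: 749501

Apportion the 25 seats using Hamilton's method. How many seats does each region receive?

Total 2185480; standard divisor 2185480/25 ≈ 87419.2.
Standard quotas: West 2.4553, Central 2.5149, North 6.9070, Lowland 2.0095, Highland 2.5396, Coastal 8.5736.
Lower quotas: West 2, Central 2, North 6, Lowland 2, Highland 2, Coastal 8 (sum 22, leaving 3 seats).
Remainders in descending order: North 0.9070, Coastal 0.5736, Highland 0.5396, Central 0.5149, West 0.4553, Lowland 0.0095.
The surplus seats go to North, Coastal, Highland.

West=2; Central=2; North=7; Lowland=2; Highland=3; Coastal=9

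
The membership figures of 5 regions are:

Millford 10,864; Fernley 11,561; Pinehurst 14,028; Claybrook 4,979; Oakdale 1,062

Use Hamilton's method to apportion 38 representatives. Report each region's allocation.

Total 42494; standard divisor 42494/38 ≈ 1118.263.
Standard quotas: Millford 9.7151, Fernley 10.3384, Pinehurst 12.5445, Claybrook 4.4524, Oakdale 0.9497.
Lower quotas: Millford 9, Fernley 10, Pinehurst 12, Claybrook 4, Oakdale 0 (sum 35, leaving 3 seats).
Remainders in descending order: Oakdale 0.9497, Millford 0.7151, Pinehurst 0.5445, Claybrook 0.4524, Fernley 0.3384.
Largest remainders: Oakdale, Millford, Pinehurst receive the extra seats.

Millford: 10, Fernley: 10, Pinehurst: 13, Claybrook: 4, Oakdale: 1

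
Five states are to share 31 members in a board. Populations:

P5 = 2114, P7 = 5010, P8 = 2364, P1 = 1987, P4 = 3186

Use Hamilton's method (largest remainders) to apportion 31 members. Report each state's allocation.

P5: 4, P7: 11, P8: 5, P1: 4, P4: 7

The standard divisor is 14661/31 ≈ 472.935.
Standard quotas: P5 4.4700, P7 10.5934, P8 4.9986, P1 4.2014, P4 6.7366.
Lower quotas: P5 4, P7 10, P8 4, P1 4, P4 6 (sum 28, leaving 3 seats).
Remainders in descending order: P8 0.9986, P4 0.7366, P7 0.5934, P5 0.4700, P1 0.2014.
The surplus seats go to P8, P4, P7.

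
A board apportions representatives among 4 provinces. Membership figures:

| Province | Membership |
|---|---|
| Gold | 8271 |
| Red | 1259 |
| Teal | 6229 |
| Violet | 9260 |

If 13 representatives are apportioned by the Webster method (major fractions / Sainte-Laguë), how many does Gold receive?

Standard divisor 25019/13 ≈ 1924.538; standard quotas: Gold 4.298, Red 0.654, Teal 3.237, Violet 4.812.
Rounding to the nearest integer gives Gold 4, Red 1, Teal 3, Violet 5 — total 13, matching the house size, so no adjustment is needed.
Gold receives 4.

4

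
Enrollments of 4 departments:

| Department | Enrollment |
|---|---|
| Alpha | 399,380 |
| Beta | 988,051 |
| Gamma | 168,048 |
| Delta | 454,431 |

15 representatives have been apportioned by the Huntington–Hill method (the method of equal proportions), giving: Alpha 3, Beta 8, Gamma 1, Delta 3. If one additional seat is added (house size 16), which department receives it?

Priority for the next seat is population ÷ (√(s·(s+1))).
Priorities: Alpha 115291.075, Beta 116442.927, Gamma 118827.880, Delta 131182.930.
Highest priority: Delta.

Delta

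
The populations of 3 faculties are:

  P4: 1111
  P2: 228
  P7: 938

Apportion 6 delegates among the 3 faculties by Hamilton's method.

The standard divisor is 2277/6 ≈ 379.5.
Standard quotas: P4 2.928, P2 0.601, P7 2.472.
Lower quotas: P4 2, P2 0, P7 2 (sum 4, leaving 2 seats).
Remainders in descending order: P4 0.928, P2 0.601, P7 0.472.
The surplus seats go to P4, P2.

P4=3; P2=1; P7=2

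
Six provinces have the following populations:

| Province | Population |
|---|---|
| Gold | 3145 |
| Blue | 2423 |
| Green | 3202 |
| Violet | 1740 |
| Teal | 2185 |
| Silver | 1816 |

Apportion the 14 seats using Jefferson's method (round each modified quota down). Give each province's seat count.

Standard divisor 14511/14 ≈ 1036.5; standard quotas: Gold 3.034, Blue 2.338, Green 3.089, Violet 1.679, Teal 2.108, Silver 1.752.
Rounding down gives 3, 2, 3, 1, 2, 1 = 12 seats, so the divisor must be adjusted.
With modified divisor 840: modified quotas Gold 3.744, Blue 2.885, Green 3.812, Violet 2.071, Teal 2.601, Silver 2.162.
Rounding down: Gold 3, Blue 2, Green 3, Violet 2, Teal 2, Silver 2 (total 14).

Gold 3, Blue 2, Green 3, Violet 2, Teal 2, Silver 2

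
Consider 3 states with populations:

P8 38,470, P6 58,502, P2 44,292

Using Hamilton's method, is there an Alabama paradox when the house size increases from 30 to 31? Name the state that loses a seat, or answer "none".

none

At 30 seats: P8 8, P6 13, P2 9.
At 31 seats: P8 8, P6 13, P2 10.
No state's allocation decreased.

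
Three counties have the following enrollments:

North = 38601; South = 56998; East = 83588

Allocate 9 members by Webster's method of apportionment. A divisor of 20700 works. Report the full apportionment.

North=2, South=3, East=4

With modified divisor 20700: modified quotas North 1.865, South 2.754, East 4.038.
Rounding to the nearest integer: North 2, South 3, East 4 (total 9).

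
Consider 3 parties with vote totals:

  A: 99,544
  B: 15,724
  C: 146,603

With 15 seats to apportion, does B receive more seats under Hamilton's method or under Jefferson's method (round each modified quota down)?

Hamilton

Hamilton: A 6, B 1, C 8.
Jefferson: A 6, B 0, C 9.
B gets 1 under Hamilton and 0 under Jefferson.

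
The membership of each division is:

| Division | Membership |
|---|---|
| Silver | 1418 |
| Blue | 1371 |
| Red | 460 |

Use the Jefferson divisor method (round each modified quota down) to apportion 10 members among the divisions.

Standard divisor 3249/10 ≈ 324.9; standard quotas: Silver 4.364, Blue 4.220, Red 1.416.
Rounding down gives 4, 4, 1 = 9 seats, so the divisor must be adjusted.
With modified divisor 280: modified quotas Silver 5.064, Blue 4.896, Red 1.643.
Rounding down: Silver 5, Blue 4, Red 1 (total 10).

Silver=5; Blue=4; Red=1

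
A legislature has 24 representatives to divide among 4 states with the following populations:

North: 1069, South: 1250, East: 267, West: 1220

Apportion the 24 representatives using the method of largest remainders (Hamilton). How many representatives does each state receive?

Standard divisor: 3806 ÷ 24 ≈ 158.583.
Standard quotas: North 6.741, South 7.882, East 1.684, West 7.693.
Lower quotas: North 6, South 7, East 1, West 7 (sum 21, leaving 3 seats).
Remainders in descending order: South 0.882, North 0.741, West 0.693, East 0.684.
The surplus seats go to South, North, West.

North: 7; South: 8; East: 1; West: 8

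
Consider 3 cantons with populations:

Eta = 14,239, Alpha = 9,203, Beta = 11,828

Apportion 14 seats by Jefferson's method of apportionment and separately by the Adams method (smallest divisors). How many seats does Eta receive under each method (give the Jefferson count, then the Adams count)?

Jefferson: Eta 6, Alpha 3, Beta 5.
Adams: Eta 5, Alpha 4, Beta 5.
Eta gets 6 under Jefferson and 5 under Adams.

6 and 5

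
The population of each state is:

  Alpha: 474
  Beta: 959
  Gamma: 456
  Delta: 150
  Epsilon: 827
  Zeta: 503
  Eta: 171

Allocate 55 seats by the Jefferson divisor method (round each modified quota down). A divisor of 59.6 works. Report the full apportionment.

With modified divisor 59.6: modified quotas Alpha 7.953, Beta 16.091, Gamma 7.651, Delta 2.517, Epsilon 13.876, Zeta 8.440, Eta 2.869.
Rounding down: Alpha 7, Beta 16, Gamma 7, Delta 2, Epsilon 13, Zeta 8, Eta 2 (total 55).

Alpha=7; Beta=16; Gamma=7; Delta=2; Epsilon=13; Zeta=8; Eta=2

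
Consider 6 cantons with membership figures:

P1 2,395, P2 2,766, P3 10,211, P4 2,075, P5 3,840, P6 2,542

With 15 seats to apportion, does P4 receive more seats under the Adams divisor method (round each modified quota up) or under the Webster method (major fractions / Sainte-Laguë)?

Adams

Adams: P1 2, P2 2, P3 5, P4 2, P5 2, P6 2.
Webster: P1 2, P2 2, P3 6, P4 1, P5 2, P6 2.
P4 gets 2 under Adams and 1 under Webster.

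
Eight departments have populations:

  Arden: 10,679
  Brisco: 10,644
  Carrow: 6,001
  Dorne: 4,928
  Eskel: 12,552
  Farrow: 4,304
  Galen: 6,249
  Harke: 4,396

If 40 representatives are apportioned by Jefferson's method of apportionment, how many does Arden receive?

Standard divisor 59753/40 ≈ 1493.825; standard quotas: Arden 7.149, Brisco 7.125, Carrow 4.017, Dorne 3.299, Eskel 8.403, Farrow 2.881, Galen 4.183, Harke 2.943.
Rounding down gives 7, 7, 4, 3, 8, 2, 4, 2 = 37 seats, so the divisor must be adjusted.
With modified divisor 1360: modified quotas Arden 7.852, Brisco 7.826, Carrow 4.412, Dorne 3.624, Eskel 9.229, Farrow 3.165, Galen 4.595, Harke 3.232.
Rounding down: Arden 7, Brisco 7, Carrow 4, Dorne 3, Eskel 9, Farrow 3, Galen 4, Harke 3 (total 40).
Arden receives 7.

7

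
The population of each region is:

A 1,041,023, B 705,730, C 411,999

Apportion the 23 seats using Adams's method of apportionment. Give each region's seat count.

Standard divisor 2158752/23 ≈ 93858.783; standard quotas: A 11.091, B 7.519, C 4.390.
Rounding up gives 12, 8, 5 = 25 seats, so the divisor must be adjusted.
With modified divisor 101900: modified quotas A 10.216, B 6.926, C 4.043.
Rounding up: A 11, B 7, C 5 (total 23).

A 11; B 7; C 5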